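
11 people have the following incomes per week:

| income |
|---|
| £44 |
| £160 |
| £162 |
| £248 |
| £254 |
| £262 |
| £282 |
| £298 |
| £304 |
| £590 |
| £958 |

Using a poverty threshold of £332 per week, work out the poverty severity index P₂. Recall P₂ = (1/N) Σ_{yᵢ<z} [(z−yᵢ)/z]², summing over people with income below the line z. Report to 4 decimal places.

0.1352

Below z: £44, £160, £162, £248, £254, £262, £282, £298, £304 (q = 9 of N = 11).
Relative gaps: (332−44)/332 = 0.8675; (332−160)/332 = 0.5181; (332−162)/332 = 0.5120; (332−248)/332 = 0.2530; (332−254)/332 = 0.2349; (332−262)/332 = 0.2108; (332−282)/332 = 0.1506; (332−298)/332 = 0.1024; (332−304)/332 = 0.0843.
Squared: 0.7525; 0.2684; 0.2622; 0.0640; 0.0552; 0.0445; 0.0227; 0.0105; 0.0071.
Sum = 1.487045; P₂ = 1.487045 / 11 = 0.1352.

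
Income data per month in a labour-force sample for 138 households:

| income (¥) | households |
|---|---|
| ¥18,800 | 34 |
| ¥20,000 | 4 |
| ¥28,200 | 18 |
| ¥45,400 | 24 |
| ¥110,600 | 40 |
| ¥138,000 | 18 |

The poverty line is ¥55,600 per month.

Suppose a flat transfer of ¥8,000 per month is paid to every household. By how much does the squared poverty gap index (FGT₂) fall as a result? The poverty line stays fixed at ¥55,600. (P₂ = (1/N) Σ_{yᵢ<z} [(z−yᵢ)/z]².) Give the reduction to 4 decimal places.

Before: below the line — 34×¥18,800, 4×¥20,000, 18×¥28,200, 24×¥45,400; squared poverty gap index (FGT₂) = 0.157344.
After the ¥8,000 transfer: below the line — 34×¥26,800, 4×¥28,000, 18×¥36,200, 24×¥53,400; squared poverty gap index (FGT₂) = 0.089400.
Reduction = 0.157344 − 0.089400 = 0.0679.

0.0679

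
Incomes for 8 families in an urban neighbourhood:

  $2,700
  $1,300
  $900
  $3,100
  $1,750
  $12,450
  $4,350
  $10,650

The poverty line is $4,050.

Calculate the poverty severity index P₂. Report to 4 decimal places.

0.1943

Below the line: $900, $1,300, $1,750, $2,700, $3,100 (q = 5 of N = 8).
Gap ratios (z−y)/z: (4050−900)/4050 = 0.7778; (4050−1300)/4050 = 0.6790; (4050−1750)/4050 = 0.5679; (4050−2700)/4050 = 0.3333; (4050−3100)/4050 = 0.2346.
Squared: 0.6049; 0.4611; 0.3225; 0.1111; 0.0550.
Sum = 1.554641; P₂ = 1.554641 / 8 = 0.1943.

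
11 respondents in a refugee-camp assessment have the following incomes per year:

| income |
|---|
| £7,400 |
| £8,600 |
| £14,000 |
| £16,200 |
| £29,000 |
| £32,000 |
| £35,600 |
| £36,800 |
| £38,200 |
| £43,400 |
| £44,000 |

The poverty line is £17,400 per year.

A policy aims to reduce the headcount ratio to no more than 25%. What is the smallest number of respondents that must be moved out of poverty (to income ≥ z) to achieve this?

2

Currently q = 4 of N = 11 are below the line (H = 0.364).
A headcount ratio of at most 25% allows at most ⌊0.25 × 11⌋ = 2 poor respondents.
So at least 4 − 2 = 2 must be lifted.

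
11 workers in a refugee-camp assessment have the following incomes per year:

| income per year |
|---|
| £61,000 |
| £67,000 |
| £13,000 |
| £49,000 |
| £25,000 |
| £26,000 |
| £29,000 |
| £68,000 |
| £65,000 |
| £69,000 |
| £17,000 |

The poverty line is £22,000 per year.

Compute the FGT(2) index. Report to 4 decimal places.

0.0199

Below the line: £13,000, £17,000 (q = 2 of N = 11).
Relative gaps: (22000−13000)/22000 = 0.4091; (22000−17000)/22000 = 0.2273.
Squared: 0.1674; 0.0517.
Sum = 0.219008; P₂ = 0.219008 / 11 = 0.0199.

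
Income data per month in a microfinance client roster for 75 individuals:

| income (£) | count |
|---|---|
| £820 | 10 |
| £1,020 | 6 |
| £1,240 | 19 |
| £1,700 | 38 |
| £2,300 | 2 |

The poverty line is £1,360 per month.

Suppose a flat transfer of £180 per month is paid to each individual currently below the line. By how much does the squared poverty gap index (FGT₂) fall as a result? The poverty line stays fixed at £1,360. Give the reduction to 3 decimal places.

0.018

Before: below the line — 10×£820, 6×£1,020, 19×£1,240; squared poverty gap index (FGT₂) = 0.02799.
After the £180 transfer: below the line — 10×£1,000, 6×£1,200; squared poverty gap index (FGT₂) = 0.01045.
Reduction = 0.02799 − 0.01045 = 0.018.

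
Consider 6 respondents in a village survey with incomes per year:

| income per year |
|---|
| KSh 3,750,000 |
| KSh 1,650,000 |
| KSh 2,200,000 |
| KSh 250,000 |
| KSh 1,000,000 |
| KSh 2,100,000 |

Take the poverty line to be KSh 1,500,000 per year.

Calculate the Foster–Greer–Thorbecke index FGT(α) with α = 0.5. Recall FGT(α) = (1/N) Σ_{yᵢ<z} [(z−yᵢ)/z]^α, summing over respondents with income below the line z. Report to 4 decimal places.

0.2484

Below the line: KSh 250,000, KSh 1,000,000 (q = 2 of N = 6).
Normalized shortfalls: (1500000−250000)/1500000 = 0.8333; (1500000−1000000)/1500000 = 0.3333.
Raised to α = 0.5: 0.91287; 0.57735.
Sum = 1.490221; FGT(0.5) = 1.490221 / 6 = 0.2484.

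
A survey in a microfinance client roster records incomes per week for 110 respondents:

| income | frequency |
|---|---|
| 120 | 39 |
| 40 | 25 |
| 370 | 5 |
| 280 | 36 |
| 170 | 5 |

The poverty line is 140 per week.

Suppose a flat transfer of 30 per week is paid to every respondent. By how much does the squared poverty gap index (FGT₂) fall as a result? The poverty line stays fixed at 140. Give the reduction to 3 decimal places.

Before: below the line — 25×40, 39×120; squared poverty gap index (FGT₂) = 0.12319.
After the 30 transfer: below the line — 25×70; squared poverty gap index (FGT₂) = 0.05682.
Reduction = 0.12319 − 0.05682 = 0.066.

0.066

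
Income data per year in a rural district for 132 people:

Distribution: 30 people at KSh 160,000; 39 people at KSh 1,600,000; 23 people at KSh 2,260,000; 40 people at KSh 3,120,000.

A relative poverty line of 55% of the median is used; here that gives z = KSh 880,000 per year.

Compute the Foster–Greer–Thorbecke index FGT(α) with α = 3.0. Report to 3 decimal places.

0.124

Below z: 30×KSh 160,000 (q = 30 of N = 132).
Shortfall ratios: (880000−160000)/880000 = 0.8182 (×30).
Raised to α = 3.0: 0.54771 (×30).
Sum = 16.431255; FGT(3.0) = 16.431255 / 132 = 0.124.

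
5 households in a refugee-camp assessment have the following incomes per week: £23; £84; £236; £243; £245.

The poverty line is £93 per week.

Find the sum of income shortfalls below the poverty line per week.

Incomes under z: £23, £84 (q = 2 of N = 5).
Individual gaps: 93−23 = 70; 93−84 = 9.
Aggregate gap = £79.

£79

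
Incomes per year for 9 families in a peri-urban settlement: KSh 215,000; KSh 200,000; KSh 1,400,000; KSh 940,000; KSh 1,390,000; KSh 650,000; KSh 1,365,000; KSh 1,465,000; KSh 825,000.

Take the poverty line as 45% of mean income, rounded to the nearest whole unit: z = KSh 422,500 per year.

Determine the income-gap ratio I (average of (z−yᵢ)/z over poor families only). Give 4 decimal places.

Incomes under z: KSh 200,000, KSh 215,000 (q = 2 of N = 9).
Shortfall ratios (z−y)/z: 0.5266, 0.4911; sum = 1.017751.
The income-gap ratio divides by q (the poor only): 1.017751 / 2 = 0.5089.

0.5089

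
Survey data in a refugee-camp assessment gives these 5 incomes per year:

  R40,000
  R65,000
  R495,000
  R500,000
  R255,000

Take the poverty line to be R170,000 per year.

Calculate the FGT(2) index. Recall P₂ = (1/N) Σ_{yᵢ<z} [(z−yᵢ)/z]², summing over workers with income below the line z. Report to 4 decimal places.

0.1933

Below the line: R40,000, R65,000 (q = 2 of N = 5).
Relative gaps: (170000−40000)/170000 = 0.7647; (170000−65000)/170000 = 0.6176.
Squared: 0.5848; 0.3815.
Sum = 0.966263; P₂ = 0.966263 / 5 = 0.1933.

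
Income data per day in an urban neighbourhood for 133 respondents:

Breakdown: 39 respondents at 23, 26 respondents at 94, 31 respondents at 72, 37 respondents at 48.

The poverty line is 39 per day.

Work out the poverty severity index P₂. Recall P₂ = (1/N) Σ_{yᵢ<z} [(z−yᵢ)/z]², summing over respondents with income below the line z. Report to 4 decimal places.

0.0494

Below the line: 39×23 (q = 39 of N = 133).
Gap ratios (z−y)/z: (39−23)/39 = 0.4103 (×39).
Squared: 0.1683 (×39).
Sum = 6.564103; P₂ = 6.564103 / 133 = 0.0494.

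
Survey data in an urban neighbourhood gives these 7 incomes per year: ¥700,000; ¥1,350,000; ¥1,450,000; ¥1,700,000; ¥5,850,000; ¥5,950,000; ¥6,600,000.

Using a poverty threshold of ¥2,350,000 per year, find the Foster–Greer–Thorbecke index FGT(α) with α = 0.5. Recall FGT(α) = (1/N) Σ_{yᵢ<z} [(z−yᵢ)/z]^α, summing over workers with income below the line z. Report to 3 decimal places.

Poor units: ¥700,000, ¥1,350,000, ¥1,450,000, ¥1,700,000 (q = 4 of N = 7).
Gap ratios (z−y)/z: (2350000−700000)/2350000 = 0.7021; (2350000−1350000)/2350000 = 0.4255; (2350000−1450000)/2350000 = 0.3830; (2350000−1700000)/2350000 = 0.2766.
Raised to α = 0.5: 0.83793; 0.65233; 0.61885; 0.52592.
Sum = 2.635035; FGT(0.5) = 2.635035 / 7 = 0.376.

0.376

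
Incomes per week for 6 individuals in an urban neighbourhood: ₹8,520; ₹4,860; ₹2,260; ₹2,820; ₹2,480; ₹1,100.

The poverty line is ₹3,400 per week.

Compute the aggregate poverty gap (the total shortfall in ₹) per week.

₹4,940

Below the line: ₹1,100, ₹2,260, ₹2,480, ₹2,820 (q = 4 of N = 6).
Individual gaps: 3400−1100 = 2300; 3400−2260 = 1140; 3400−2480 = 920; 3400−2820 = 580.
Aggregate gap = ₹4,940.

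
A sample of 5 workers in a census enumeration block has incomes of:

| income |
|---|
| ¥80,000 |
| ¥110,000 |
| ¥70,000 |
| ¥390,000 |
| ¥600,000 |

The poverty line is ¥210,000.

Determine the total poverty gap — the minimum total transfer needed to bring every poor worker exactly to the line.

Below z: ¥70,000, ¥80,000, ¥110,000 (q = 3 of N = 5).
Individual gaps: 210000−70000 = 140000; 210000−80000 = 130000; 210000−110000 = 100000.
Aggregate gap = ¥370,000.

¥370,000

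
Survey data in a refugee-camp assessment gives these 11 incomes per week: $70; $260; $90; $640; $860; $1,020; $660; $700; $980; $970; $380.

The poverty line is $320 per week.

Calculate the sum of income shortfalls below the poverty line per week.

Poor units: $70, $90, $260 (q = 3 of N = 11).
Individual gaps: 320−70 = 250; 320−90 = 230; 320−260 = 60.
Aggregate gap = $540.

$540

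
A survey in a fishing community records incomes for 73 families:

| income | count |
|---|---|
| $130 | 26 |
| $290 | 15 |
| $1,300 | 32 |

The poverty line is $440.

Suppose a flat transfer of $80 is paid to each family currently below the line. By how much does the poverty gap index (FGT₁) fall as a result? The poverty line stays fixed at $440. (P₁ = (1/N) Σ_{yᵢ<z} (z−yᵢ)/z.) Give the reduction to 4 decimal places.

0.1021

Before: below the line — 26×$130, 15×$290; poverty gap index (FGT₁) = 0.320984.
After the $80 transfer: below the line — 26×$210, 15×$370; poverty gap index (FGT₁) = 0.218867.
Reduction = 0.320984 − 0.218867 = 0.1021.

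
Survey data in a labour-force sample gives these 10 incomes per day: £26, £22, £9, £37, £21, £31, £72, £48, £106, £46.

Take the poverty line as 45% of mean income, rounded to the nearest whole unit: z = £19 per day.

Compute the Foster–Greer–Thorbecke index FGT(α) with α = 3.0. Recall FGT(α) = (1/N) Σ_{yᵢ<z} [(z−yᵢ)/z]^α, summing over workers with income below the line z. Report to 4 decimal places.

Below z: £9 (q = 1 of N = 10).
Shortfall ratios: (19−9)/19 = 0.5263.
Raised to α = 3.0: 0.14579.
Sum = 0.145794; FGT(3.0) = 0.145794 / 10 = 0.0146.

0.0146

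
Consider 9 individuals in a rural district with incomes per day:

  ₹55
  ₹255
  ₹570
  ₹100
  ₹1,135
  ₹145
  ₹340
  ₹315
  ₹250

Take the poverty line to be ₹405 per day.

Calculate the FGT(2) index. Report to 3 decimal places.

0.232

Poor units: ₹55, ₹100, ₹145, ₹250, ₹255, ₹315, ₹340 (q = 7 of N = 9).
Gap ratios (z−y)/z: (405−55)/405 = 0.8642; (405−100)/405 = 0.7531; (405−145)/405 = 0.6420; (405−250)/405 = 0.3827; (405−255)/405 = 0.3704; (405−315)/405 = 0.2222; (405−340)/405 = 0.1605.
Squared: 0.7468; 0.5671; 0.4121; 0.1465; 0.1372; 0.0494; 0.0258.
Sum = 2.084896; P₂ = 2.084896 / 9 = 0.232.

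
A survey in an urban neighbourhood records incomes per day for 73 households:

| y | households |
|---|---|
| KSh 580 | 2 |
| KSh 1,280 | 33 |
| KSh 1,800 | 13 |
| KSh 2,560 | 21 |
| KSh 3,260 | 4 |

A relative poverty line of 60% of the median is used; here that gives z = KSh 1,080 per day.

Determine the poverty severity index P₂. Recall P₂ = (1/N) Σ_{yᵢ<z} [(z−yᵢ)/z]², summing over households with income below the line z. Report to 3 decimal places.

Below z: 2×KSh 580 (q = 2 of N = 73).
Gap ratios (z−y)/z: (1080−580)/1080 = 0.4630 (×2).
Squared: 0.2143 (×2).
Sum = 0.428669; P₂ = 0.428669 / 73 = 0.006.

0.006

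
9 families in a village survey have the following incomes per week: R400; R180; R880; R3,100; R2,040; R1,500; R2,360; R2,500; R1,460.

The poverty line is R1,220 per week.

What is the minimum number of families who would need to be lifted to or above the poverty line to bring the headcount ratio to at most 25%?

3 of the 9 families are poor, so H = 3/9 = 0.333.
A headcount ratio of at most 25% allows at most ⌊0.25 × 9⌋ = 2 poor families.
So at least 3 − 2 = 1 must be lifted.

1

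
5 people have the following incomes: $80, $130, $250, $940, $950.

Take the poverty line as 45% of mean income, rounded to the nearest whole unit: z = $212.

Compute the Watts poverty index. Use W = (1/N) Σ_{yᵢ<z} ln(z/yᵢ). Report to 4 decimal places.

Below z: $80, $130 (q = 2 of N = 5).
ln(z/y) terms: ln(212/80) = 0.9746; ln(212/130) = 0.4891.
W = 1.463611 / 5 = 0.2927.

0.2927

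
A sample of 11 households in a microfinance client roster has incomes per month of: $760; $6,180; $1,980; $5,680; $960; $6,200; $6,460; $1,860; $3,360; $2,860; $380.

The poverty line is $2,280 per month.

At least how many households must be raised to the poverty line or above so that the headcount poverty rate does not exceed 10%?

4

Currently q = 5 of N = 11 are below the line (H = 0.455).
A headcount ratio of at most 10% allows at most ⌊0.10 × 11⌋ = 1 poor households.
So at least 5 − 1 = 4 must be lifted.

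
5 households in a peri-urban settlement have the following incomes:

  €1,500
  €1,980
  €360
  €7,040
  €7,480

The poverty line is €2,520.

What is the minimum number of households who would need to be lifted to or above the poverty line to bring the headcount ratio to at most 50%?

3 of the 5 households are poor, so H = 3/5 = 0.600.
A headcount ratio of at most 50% allows at most ⌊0.50 × 5⌋ = 2 poor households.
So at least 3 − 2 = 1 must be lifted.

1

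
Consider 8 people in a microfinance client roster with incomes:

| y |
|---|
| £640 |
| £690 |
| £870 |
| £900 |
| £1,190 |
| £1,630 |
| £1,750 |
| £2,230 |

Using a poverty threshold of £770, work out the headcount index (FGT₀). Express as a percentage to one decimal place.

2 of the 8 people have income below £770.
H = 2/8 = 25.0%.

25.0%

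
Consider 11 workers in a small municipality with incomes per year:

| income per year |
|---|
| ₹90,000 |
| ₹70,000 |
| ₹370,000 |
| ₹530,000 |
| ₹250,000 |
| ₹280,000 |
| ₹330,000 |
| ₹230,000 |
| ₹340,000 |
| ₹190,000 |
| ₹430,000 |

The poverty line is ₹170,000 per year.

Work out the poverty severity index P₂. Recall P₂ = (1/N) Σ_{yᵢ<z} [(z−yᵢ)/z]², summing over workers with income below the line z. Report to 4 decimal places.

Poor units: ₹70,000, ₹90,000 (q = 2 of N = 11).
Gap ratios (z−y)/z: (170000−70000)/170000 = 0.5882; (170000−90000)/170000 = 0.4706.
Squared: 0.3460; 0.2215.
Sum = 0.567474; P₂ = 0.567474 / 11 = 0.0516.

0.0516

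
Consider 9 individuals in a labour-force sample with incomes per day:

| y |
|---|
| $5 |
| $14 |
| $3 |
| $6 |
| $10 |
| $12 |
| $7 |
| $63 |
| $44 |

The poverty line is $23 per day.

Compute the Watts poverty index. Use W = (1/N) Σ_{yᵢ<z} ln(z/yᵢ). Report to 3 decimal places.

Incomes under z: $3, $5, $6, $7, $10, $12, $14 (q = 7 of N = 9).
ln(z/y) terms: ln(23/3) = 2.0369; ln(23/5) = 1.5261; ln(23/6) = 1.3437; ln(23/7) = 1.1896; ln(23/10) = 0.8329; ln(23/12) = 0.6506; ln(23/14) = 0.4964.
W = 8.076191 / 9 = 0.897.

0.897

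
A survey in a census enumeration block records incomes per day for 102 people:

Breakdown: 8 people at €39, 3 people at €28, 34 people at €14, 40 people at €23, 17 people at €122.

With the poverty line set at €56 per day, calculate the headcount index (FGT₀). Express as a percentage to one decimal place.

83.3%

85 of the 102 people have income below €56.
H = 85/102 = 83.3%.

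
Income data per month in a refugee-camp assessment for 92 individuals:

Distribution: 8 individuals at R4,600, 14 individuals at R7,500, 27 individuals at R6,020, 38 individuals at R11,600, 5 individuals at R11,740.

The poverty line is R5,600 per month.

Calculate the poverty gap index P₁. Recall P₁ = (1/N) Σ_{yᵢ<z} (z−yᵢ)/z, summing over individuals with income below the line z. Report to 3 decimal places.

Below z: 8×R4,600 (q = 8 of N = 92).
Gap ratios (z−y)/z: (5600−4600)/5600 = 0.1786 (×8).
Σ = 1.428571. Dividing by the full population N = 92 gives P₁ = 0.016.

0.016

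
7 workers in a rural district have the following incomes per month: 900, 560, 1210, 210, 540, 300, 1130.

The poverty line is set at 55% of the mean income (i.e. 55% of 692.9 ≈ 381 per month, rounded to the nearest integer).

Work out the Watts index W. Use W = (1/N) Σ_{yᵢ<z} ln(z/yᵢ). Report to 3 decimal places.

0.119

Below z: 210, 300 (q = 2 of N = 7).
Log gaps: ln(381/210) = 0.5957; ln(381/300) = 0.2390.
W = 0.834709 / 7 = 0.119.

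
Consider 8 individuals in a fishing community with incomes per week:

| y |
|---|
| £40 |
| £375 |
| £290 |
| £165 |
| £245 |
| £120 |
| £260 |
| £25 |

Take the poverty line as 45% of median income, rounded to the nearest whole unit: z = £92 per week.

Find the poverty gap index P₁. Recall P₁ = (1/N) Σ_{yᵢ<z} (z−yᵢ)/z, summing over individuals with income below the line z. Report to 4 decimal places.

0.1617

Incomes under z: £25, £40 (q = 2 of N = 8).
Shortfall ratios: (92−25)/92 = 0.7283; (92−40)/92 = 0.5652.
Sum of shortfalls = 1.293478; P₁ averages over all N: 1.293478 / 8 = 0.1617.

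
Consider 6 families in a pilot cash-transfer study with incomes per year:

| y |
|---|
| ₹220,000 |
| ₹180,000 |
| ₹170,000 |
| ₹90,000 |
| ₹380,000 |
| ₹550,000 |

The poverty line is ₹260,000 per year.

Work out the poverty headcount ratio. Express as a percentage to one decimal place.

4 of the 6 families have income below ₹260,000.
H = 4/6 = 66.7%.

66.7%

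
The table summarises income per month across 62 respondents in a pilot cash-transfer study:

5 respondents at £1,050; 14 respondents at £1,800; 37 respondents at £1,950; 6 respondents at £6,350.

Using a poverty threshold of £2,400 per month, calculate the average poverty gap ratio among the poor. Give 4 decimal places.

0.2366

Poor units: 5×£1,050, 14×£1,800, 37×£1,950 (q = 56 of N = 62).
Shortfall ratios (z−y)/z: 0.5625 (×5), 0.2500 (×14), 0.1875 (×37); sum = 13.250000.
The income-gap ratio divides by q (the poor only): 13.250000 / 56 = 0.2366.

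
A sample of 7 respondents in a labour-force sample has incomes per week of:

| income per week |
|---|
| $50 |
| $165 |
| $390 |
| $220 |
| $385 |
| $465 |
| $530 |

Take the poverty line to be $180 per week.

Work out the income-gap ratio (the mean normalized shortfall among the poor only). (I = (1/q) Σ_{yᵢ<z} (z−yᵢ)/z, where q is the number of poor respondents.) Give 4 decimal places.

Below the line: $50, $165 (q = 2 of N = 7).
Relative gaps: 0.7222, 0.0833; sum = 0.805556.
I averages over the q = 2 poor units only: 0.805556 / 2 = 0.4028.

0.4028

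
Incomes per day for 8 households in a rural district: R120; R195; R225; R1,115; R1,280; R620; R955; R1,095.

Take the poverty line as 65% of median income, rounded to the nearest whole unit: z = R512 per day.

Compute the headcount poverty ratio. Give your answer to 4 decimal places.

3 of the 8 households have income below R512.
H = 3/8 = 0.3750.

0.3750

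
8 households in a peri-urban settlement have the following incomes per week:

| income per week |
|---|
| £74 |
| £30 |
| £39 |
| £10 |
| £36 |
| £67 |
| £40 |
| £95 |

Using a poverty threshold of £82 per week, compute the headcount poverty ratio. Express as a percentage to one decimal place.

7 of the 8 households have income below £82.
H = 7/8 = 87.5%.

87.5%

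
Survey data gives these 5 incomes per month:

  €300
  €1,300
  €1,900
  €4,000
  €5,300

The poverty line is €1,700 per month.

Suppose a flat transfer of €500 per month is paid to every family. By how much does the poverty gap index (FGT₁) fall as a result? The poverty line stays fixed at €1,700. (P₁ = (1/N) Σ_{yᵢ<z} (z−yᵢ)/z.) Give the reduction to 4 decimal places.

0.1059

Before: below the line — €300, €1,300; poverty gap index (FGT₁) = 0.211765.
After the €500 transfer: below the line — €800; poverty gap index (FGT₁) = 0.105882.
Reduction = 0.211765 − 0.105882 = 0.1059.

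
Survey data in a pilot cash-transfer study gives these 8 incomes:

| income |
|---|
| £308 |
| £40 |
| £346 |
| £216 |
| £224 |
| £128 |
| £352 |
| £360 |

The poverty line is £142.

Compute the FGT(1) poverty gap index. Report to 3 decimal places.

0.102

Below z: £40, £128 (q = 2 of N = 8).
Gap ratios (z−y)/z: (142−40)/142 = 0.7183; (142−128)/142 = 0.0986.
Σ = 0.816901. Dividing by the full population N = 8 gives P₁ = 0.102.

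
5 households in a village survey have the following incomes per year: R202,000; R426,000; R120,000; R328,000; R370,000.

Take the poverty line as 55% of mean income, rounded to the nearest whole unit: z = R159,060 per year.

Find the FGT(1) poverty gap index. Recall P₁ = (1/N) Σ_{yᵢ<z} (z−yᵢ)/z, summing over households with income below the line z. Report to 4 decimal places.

0.0491

Incomes under z: R120,000 (q = 1 of N = 5).
Shortfall ratios: (159060−120000)/159060 = 0.2456.
Sum of shortfalls = 0.245568; P₁ averages over all N: 0.245568 / 5 = 0.0491.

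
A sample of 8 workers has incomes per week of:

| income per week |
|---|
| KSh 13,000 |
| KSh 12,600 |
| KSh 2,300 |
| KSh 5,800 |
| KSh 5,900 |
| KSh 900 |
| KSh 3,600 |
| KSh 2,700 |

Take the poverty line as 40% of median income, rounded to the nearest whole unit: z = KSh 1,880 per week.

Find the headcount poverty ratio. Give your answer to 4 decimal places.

0.1250

1 of the 8 workers have income below KSh 1,880.
H = 1/8 = 0.1250.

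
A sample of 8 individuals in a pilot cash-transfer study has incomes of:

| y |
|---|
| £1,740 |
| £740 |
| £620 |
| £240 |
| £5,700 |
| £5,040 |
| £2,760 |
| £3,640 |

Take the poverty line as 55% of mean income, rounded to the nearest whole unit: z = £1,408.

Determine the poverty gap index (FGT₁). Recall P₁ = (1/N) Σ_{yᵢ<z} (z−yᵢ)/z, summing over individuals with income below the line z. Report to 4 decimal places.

0.2330

Poor units: £240, £620, £740 (q = 3 of N = 8).
Relative gaps: (1408−240)/1408 = 0.8295; (1408−620)/1408 = 0.5597; (1408−740)/1408 = 0.4744.
Sum of shortfalls = 1.863636; P₁ averages over all N: 1.863636 / 8 = 0.2330.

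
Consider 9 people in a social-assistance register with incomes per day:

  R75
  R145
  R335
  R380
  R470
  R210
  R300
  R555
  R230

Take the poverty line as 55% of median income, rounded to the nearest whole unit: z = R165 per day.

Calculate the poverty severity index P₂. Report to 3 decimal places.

Incomes under z: R75, R145 (q = 2 of N = 9).
Normalized shortfalls: (165−75)/165 = 0.5455; (165−145)/165 = 0.1212.
Squared: 0.2975; 0.0147.
Sum = 0.312213; P₂ = 0.312213 / 9 = 0.035.

0.035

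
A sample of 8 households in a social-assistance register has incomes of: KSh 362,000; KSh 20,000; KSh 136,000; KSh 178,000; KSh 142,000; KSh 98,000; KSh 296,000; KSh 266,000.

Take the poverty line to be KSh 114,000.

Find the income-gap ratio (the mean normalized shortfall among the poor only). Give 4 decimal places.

0.4825

Incomes under z: KSh 20,000, KSh 98,000 (q = 2 of N = 8).
Shortfall ratios (z−y)/z: 0.8246, 0.1404; sum = 0.964912.
The income-gap ratio divides by q (the poor only): 0.964912 / 2 = 0.4825.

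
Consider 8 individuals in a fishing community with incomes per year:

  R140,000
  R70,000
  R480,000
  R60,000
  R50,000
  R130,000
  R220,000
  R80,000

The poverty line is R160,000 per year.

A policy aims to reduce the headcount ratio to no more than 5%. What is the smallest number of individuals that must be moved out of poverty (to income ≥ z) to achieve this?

6 of the 8 individuals are poor, so H = 6/8 = 0.750.
A headcount ratio of at most 5% allows at most ⌊0.05 × 8⌋ = 0 poor individuals.
So at least 6 − 0 = 6 must be lifted.

6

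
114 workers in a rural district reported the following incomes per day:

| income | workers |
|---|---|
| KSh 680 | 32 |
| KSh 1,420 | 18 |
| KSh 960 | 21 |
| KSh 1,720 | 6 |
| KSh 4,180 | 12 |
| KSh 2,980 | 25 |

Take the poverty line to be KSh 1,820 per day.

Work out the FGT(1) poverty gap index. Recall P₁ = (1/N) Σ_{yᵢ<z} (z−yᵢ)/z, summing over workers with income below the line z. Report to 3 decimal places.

Incomes under z: 32×KSh 680, 21×KSh 960, 18×KSh 1,420, 6×KSh 1,720 (q = 77 of N = 114).
Gap ratios (z−y)/z: (1820−680)/1820 = 0.6264 (×32); (1820−960)/1820 = 0.4725 (×21); (1820−1420)/1820 = 0.2198 (×18); (1820−1720)/1820 = 0.0549 (×6).
Σ = 34.252747. Dividing by the full population N = 114 gives P₁ = 0.300.

0.300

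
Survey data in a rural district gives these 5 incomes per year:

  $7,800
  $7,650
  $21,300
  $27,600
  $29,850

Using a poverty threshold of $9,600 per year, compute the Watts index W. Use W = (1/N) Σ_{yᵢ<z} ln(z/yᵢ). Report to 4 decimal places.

Below the line: $7,650, $7,800 (q = 2 of N = 5).
Log gaps: ln(9600/7650) = 0.2271; ln(9600/7800) = 0.2076.
W = 0.434697 / 5 = 0.0869.

0.0869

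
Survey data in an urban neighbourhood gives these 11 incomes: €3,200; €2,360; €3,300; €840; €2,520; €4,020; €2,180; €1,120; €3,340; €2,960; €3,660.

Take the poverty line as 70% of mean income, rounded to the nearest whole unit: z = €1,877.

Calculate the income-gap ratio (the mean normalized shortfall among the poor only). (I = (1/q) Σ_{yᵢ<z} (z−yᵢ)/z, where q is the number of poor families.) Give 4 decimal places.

Below z: €840, €1,120 (q = 2 of N = 11).
Relative gaps: 0.5525, 0.4033; sum = 0.955781.
The income-gap ratio divides by q (the poor only): 0.955781 / 2 = 0.4779.

0.4779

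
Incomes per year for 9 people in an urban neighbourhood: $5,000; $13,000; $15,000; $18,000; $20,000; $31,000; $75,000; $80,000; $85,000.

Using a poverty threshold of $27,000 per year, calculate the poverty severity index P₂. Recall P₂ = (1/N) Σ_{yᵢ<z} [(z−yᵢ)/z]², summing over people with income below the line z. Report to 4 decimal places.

0.1454

Below z: $5,000, $13,000, $15,000, $18,000, $20,000 (q = 5 of N = 9).
Shortfall ratios: (27000−5000)/27000 = 0.8148; (27000−13000)/27000 = 0.5185; (27000−15000)/27000 = 0.4444; (27000−18000)/27000 = 0.3333; (27000−20000)/27000 = 0.2593.
Squared: 0.6639; 0.2689; 0.1975; 0.1111; 0.0672.
Sum = 1.308642; P₂ = 1.308642 / 9 = 0.1454.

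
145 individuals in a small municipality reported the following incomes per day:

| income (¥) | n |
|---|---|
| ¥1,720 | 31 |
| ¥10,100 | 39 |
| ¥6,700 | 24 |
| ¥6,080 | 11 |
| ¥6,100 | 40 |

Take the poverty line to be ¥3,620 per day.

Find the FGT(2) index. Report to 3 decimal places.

Incomes under z: 31×¥1,720 (q = 31 of N = 145).
Normalized shortfalls: (3620−1720)/3620 = 0.5249 (×31).
Squared: 0.2755 (×31).
Sum = 8.539880; P₂ = 8.539880 / 145 = 0.059.

0.059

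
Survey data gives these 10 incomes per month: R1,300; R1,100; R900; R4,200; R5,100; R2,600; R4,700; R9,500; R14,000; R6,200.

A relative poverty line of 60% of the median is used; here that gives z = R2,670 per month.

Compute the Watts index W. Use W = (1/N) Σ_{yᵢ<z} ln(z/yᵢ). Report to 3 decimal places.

0.272

Poor units: R900, R1,100, R1,300, R2,600 (q = 4 of N = 10).
Log shortfalls: ln(2670/900) = 1.0874; ln(2670/1100) = 0.8868; ln(2670/1300) = 0.7197; ln(2670/2600) = 0.0266.
W = 2.720489 / 10 = 0.272.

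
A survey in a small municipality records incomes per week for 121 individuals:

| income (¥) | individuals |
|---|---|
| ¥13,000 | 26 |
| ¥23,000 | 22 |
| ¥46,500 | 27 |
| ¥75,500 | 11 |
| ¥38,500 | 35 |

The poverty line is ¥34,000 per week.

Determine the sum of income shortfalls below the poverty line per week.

Below z: 26×¥13,000, 22×¥23,000 (q = 48 of N = 121).
Individual gaps: 26×(34000−13000) = 546000; 22×(34000−23000) = 242000.
Aggregate gap = ¥788,000.

¥788,000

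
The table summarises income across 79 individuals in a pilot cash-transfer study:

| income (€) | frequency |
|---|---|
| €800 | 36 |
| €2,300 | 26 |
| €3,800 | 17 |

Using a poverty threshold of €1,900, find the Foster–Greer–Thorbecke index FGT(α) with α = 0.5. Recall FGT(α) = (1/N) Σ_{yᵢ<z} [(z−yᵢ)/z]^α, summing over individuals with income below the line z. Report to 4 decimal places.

Below the line: 36×€800 (q = 36 of N = 79).
Normalized shortfalls: (1900−800)/1900 = 0.5789 (×36).
Raised to α = 0.5: 0.76089 (×36).
Sum = 27.391893; FGT(0.5) = 27.391893 / 79 = 0.3467.

0.3467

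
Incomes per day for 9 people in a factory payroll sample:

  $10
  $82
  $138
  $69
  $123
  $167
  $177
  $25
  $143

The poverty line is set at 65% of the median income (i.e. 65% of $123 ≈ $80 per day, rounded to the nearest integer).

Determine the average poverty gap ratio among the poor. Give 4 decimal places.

0.5667

Poor units: $10, $25, $69 (q = 3 of N = 9).
Shortfall ratios (z−y)/z: 0.8750, 0.6875, 0.1375; sum = 1.700000.
I averages over the q = 3 poor units only: 1.700000 / 3 = 0.5667.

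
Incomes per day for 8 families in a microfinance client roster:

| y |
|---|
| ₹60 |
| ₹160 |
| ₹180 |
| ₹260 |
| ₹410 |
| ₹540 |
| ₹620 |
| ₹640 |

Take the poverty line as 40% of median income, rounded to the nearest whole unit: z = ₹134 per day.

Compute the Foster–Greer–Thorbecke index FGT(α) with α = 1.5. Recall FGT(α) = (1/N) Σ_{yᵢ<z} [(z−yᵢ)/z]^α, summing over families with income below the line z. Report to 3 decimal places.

Poor units: ₹60 (q = 1 of N = 8).
Normalized shortfalls: (134−60)/134 = 0.5522.
Raised to α = 1.5: 0.41038.
Sum = 0.410384; FGT(1.5) = 0.410384 / 8 = 0.051.

0.051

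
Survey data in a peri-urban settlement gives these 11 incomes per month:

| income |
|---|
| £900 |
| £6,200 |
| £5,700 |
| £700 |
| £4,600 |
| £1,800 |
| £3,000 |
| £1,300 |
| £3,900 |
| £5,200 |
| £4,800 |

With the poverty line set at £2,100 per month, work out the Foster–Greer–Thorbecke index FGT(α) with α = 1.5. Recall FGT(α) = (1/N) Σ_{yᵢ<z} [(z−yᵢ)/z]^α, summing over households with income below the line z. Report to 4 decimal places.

Below z: £700, £900, £1,300, £1,800 (q = 4 of N = 11).
Gap ratios (z−y)/z: (2100−700)/2100 = 0.6667; (2100−900)/2100 = 0.5714; (2100−1300)/2100 = 0.3810; (2100−1800)/2100 = 0.1429.
Raised to α = 1.5: 0.54433; 0.43196; 0.23513; 0.05399.
Sum = 1.265414; FGT(1.5) = 1.265414 / 11 = 0.1150.

0.1150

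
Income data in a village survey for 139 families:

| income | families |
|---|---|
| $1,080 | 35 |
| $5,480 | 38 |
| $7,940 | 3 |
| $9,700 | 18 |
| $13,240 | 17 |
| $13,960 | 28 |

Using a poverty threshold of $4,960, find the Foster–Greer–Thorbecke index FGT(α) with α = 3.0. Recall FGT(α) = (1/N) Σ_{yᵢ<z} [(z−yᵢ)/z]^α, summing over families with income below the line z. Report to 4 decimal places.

Below z: 35×$1,080 (q = 35 of N = 139).
Normalized shortfalls: (4960−1080)/4960 = 0.7823 (×35).
Raised to α = 3.0: 0.47869 (×35).
Sum = 16.753988; FGT(3.0) = 16.753988 / 139 = 0.1205.

0.1205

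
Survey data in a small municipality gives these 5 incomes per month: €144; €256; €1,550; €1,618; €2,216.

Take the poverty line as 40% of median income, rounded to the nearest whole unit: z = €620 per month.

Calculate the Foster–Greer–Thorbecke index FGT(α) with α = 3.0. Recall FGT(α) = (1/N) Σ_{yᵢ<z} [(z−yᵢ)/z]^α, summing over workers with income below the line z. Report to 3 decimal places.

Below z: €144, €256 (q = 2 of N = 5).
Shortfall ratios: (620−144)/620 = 0.7677; (620−256)/620 = 0.5871.
Raised to α = 3.0: 0.45253; 0.20236.
Sum = 0.654890; FGT(3.0) = 0.654890 / 5 = 0.131.

0.131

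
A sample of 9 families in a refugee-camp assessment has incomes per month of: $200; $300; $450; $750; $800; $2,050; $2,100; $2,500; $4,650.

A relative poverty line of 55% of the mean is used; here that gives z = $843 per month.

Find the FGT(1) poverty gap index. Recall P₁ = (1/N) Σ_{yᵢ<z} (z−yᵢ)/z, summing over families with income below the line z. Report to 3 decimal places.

Incomes under z: $200, $300, $450, $750, $800 (q = 5 of N = 9).
Gap ratios (z−y)/z: (843−200)/843 = 0.7628; (843−300)/843 = 0.6441; (843−450)/843 = 0.4662; (843−750)/843 = 0.1103; (843−800)/843 = 0.0510.
Σ = 2.034401. Dividing by the full population N = 9 gives P₁ = 0.226.

0.226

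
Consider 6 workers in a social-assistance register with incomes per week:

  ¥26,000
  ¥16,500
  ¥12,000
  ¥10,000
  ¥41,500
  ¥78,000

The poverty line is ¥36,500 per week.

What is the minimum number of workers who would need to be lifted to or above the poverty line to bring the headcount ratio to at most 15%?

4

4 of the 6 workers are poor, so H = 4/6 = 0.667.
A headcount ratio of at most 15% allows at most ⌊0.15 × 6⌋ = 0 poor workers.
So at least 4 − 0 = 4 must be lifted.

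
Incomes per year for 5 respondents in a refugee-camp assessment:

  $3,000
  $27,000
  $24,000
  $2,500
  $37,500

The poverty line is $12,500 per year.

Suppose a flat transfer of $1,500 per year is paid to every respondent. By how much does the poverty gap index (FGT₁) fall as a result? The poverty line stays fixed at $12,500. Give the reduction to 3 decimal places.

0.048

Before: below the line — $2,500, $3,000; poverty gap index (FGT₁) = 0.31200.
After the $1,500 transfer: below the line — $4,000, $4,500; poverty gap index (FGT₁) = 0.26400.
Reduction = 0.31200 − 0.26400 = 0.048.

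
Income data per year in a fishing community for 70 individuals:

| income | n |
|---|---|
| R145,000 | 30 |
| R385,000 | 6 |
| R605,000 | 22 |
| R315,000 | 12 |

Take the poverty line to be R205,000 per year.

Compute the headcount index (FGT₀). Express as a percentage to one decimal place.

42.9%

30 of the 70 individuals have income below R205,000.
H = 30/70 = 42.9%.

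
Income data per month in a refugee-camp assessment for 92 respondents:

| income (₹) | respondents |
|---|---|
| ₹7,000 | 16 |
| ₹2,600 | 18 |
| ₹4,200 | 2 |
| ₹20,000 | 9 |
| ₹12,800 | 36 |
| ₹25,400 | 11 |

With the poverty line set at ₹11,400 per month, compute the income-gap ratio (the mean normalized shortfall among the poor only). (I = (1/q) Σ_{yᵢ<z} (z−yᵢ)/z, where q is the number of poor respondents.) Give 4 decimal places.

Poor units: 18×₹2,600, 2×₹4,200, 16×₹7,000 (q = 36 of N = 92).
Relative gaps: 0.7719 (×18), 0.6316 (×2), 0.3860 (×16); sum = 21.333333.
The income-gap ratio divides by q (the poor only): 21.333333 / 36 = 0.5926.

0.5926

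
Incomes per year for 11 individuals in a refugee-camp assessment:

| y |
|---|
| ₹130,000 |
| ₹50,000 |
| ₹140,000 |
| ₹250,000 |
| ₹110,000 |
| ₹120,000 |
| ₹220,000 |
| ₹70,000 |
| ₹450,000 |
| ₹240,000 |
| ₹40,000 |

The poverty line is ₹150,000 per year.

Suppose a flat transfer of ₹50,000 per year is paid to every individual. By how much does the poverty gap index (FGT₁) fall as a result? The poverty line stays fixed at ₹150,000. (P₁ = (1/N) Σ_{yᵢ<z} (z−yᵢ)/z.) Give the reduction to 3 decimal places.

0.152

Before: below the line — ₹40,000, ₹50,000, ₹70,000, ₹110,000, ₹120,000, ₹130,000, ₹140,000; poverty gap index (FGT₁) = 0.23636.
After the ₹50,000 transfer: below the line — ₹90,000, ₹100,000, ₹120,000; poverty gap index (FGT₁) = 0.08485.
Reduction = 0.23636 − 0.08485 = 0.152.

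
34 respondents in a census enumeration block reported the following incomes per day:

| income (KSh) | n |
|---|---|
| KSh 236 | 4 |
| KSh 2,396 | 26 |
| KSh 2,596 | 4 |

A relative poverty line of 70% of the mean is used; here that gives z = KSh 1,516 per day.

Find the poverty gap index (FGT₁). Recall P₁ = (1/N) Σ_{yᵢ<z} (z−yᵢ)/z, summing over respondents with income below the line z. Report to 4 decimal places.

Below the line: 4×KSh 236 (q = 4 of N = 34).
Shortfall ratios: (1516−236)/1516 = 0.8443 (×4).
Σ = 3.377309. Dividing by the full population N = 34 gives P₁ = 0.0993.

0.0993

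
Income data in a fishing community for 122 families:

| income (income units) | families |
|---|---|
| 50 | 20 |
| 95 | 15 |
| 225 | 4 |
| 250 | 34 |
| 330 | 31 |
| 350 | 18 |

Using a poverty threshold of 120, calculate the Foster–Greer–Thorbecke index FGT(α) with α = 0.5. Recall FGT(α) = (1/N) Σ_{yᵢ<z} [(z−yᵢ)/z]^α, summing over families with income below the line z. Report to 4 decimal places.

Incomes under z: 20×50, 15×95 (q = 35 of N = 122).
Shortfall ratios: (120−50)/120 = 0.5833 (×20); (120−95)/120 = 0.2083 (×15).
Raised to α = 0.5: 0.76376 (×20); 0.45644 (×15).
Sum = 22.121784; FGT(0.5) = 22.121784 / 122 = 0.1813.

0.1813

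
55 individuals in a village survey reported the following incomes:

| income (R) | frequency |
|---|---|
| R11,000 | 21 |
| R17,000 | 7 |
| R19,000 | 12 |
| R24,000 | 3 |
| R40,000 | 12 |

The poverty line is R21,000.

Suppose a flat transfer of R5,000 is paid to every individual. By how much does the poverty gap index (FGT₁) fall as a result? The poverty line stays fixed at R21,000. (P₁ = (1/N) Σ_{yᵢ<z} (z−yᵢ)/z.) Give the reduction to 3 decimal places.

Before: below the line — 21×R11,000, 7×R17,000, 12×R19,000; poverty gap index (FGT₁) = 0.22684.
After the R5,000 transfer: below the line — 21×R16,000; poverty gap index (FGT₁) = 0.09091.
Reduction = 0.22684 − 0.09091 = 0.136.

0.136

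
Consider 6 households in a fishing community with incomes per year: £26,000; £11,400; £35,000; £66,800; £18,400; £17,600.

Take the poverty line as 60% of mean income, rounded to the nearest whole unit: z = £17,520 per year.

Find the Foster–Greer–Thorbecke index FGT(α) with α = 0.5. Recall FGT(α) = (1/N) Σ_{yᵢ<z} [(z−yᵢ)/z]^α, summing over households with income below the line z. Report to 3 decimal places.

Below z: £11,400 (q = 1 of N = 6).
Gap ratios (z−y)/z: (17520−11400)/17520 = 0.3493.
Raised to α = 0.5: 0.59103.
Sum = 0.591029; FGT(0.5) = 0.591029 / 6 = 0.099.

0.099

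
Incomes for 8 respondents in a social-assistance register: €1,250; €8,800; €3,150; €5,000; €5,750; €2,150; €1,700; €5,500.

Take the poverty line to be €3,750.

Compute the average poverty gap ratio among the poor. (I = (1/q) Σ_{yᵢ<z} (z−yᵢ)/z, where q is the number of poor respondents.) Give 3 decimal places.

0.450

Poor units: €1,250, €1,700, €2,150, €3,150 (q = 4 of N = 8).
Relative gaps: 0.6667, 0.5467, 0.4267, 0.1600; sum = 1.800000.
The income-gap ratio divides by q (the poor only): 1.800000 / 4 = 0.450.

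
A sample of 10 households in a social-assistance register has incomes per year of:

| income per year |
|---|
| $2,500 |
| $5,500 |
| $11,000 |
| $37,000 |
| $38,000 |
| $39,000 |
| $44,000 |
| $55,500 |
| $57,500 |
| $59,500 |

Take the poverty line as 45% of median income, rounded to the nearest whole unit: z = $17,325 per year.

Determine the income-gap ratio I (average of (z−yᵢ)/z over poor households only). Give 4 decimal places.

Incomes under z: $2,500, $5,500, $11,000 (q = 3 of N = 10).
Shortfall ratios (z−y)/z: 0.8557, 0.6825, 0.3651; sum = 1.903319.
I averages over the q = 3 poor units only: 1.903319 / 3 = 0.6344.

0.6344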